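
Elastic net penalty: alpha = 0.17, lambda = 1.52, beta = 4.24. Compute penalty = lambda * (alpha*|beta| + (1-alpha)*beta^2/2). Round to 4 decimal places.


L1 component = 0.17 * |4.24| = 0.7208.
L2 component = 0.83 * 4.24^2 / 2 = 7.4607.
Penalty = 1.52 * (0.7208 + 7.4607) = 1.52 * 8.1815 = 12.4359.

12.4359


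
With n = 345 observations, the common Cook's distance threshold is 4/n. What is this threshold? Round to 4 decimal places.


Using the rule of thumb:
Threshold = 4 / 345 = 0.0116.

0.0116


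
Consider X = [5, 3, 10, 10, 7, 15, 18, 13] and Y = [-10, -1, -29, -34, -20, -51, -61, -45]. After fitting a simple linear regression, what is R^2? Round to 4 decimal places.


The fitted line is Y = 9.4679 + -4.0339*X.
SSres = 26.6676, SStot = 2969.8750.
R^2 = 1 - SSres/SStot = 0.9910.

0.9910


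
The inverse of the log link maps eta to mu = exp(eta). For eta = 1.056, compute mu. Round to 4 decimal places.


Apply the inverse link:
mu = e^1.056 = 2.8748.

2.8748


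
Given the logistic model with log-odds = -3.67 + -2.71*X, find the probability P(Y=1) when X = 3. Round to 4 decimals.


z = -3.67 + -2.71 * 3 = -11.8000.
Sigmoid: P = 1 / (1 + exp(11.8000)) = 0.0000.

0.0000


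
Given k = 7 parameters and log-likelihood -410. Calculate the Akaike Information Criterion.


Compute:
2k = 2*7 = 14.
-2*loglik = -2*(-410) = 820.
AIC = 14 + 820 = 834.

834


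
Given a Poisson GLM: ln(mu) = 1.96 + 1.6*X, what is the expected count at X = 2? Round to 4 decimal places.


Compute eta = 1.96 + 1.6 * 2 = 5.1600.
Apply inverse link: mu = e^5.1600 = 174.1645.

174.1645


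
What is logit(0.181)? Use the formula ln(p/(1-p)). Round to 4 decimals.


1 - p = 0.819.
p/(1-p) = 0.2210.
logit = ln(0.2210) = -1.5096.

-1.5096


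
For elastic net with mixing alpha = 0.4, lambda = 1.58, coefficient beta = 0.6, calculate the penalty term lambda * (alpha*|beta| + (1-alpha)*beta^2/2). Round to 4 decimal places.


L1 component = 0.4 * |0.6| = 0.2400.
L2 component = 0.6 * 0.6^2 / 2 = 0.1080.
Penalty = 1.58 * (0.2400 + 0.1080) = 1.58 * 0.3480 = 0.5498.

0.5498


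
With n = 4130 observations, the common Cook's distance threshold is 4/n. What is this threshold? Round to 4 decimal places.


Using the rule of thumb:
Threshold = 4 / 4130 = 0.0010.

0.0010


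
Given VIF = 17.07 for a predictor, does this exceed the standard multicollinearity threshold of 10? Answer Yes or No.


The threshold is 10.
VIF = 17.07 is >= 10.
Multicollinearity indication: Yes.

Yes


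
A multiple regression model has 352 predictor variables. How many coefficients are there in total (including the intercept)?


Including the intercept, the model has 352 predictor coefficients + 1 intercept.
Total = 353.

353


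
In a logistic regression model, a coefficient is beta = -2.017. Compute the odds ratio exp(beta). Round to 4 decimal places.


The odds ratio is computed as:
OR = e^(-2.017) = 0.1331.

0.1331


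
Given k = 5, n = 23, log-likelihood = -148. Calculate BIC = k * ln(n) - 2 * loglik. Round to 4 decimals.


ln(23) = 3.135494.
k * ln(n) = 5 * 3.135494 = 15.677470.
-2L = 296.
BIC = 15.677470 + 296 = 311.677470, which rounds to 311.6775.

311.6775


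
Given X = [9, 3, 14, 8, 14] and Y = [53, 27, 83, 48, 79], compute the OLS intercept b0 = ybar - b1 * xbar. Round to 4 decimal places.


First find the slope: b1 = 5.0000.
Means: xbar = 9.6000, ybar = 58.0000.
b0 = ybar - b1 * xbar = 58.0000 - 5.0000 * 9.6000 = 10.0000.

10.0000


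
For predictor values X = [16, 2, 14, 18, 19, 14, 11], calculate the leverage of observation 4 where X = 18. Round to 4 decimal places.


n = 7, xbar = 13.4286.
SXX = sum((xi - xbar)^2) = 195.7143.
h = 1/7 + (18 - 13.4286)^2 / 195.7143 = 0.2496.

0.2496


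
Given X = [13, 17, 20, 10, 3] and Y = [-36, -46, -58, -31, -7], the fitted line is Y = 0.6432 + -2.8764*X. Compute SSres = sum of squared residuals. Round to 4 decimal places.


Compute predicted values, then residuals = yi - yhat_i.
Residuals: [0.7500, 2.2556, -1.1152, -2.8792, 0.9860].
SSres = sum(residual^2) = 16.1559.

16.1559


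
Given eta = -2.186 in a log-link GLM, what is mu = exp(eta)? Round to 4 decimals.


mu = exp(eta) = exp(-2.186).
= 0.1124.

0.1124


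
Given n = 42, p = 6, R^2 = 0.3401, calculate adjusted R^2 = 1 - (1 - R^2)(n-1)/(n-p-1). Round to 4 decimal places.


Adjusted R^2 = 1 - (1 - R^2) * (n-1)/(n-p-1).
(1 - R^2) = 0.6599.
(n-1)/(n-p-1) = 41/35.
(1 - R^2) * (n-1) = 0.6599 * 41 = 27.0559.
Divide by (n-p-1): 27.0559 / 35 = 0.7730.
Adj R^2 = 1 - 0.7730 = 0.2270.

0.2270


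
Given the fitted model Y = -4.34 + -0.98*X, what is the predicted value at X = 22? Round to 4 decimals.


Plug X = 22 into Y = -4.34 + -0.98*X:
Y = -4.34 + -21.5600 = -25.9000.

-25.9000


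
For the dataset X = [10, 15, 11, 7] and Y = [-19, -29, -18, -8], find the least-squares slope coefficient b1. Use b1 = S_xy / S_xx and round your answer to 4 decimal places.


The sample means are xbar = 10.7500 and ybar = -18.5000.
Compute S_xx = 32.7500 and S_xy = -83.5000.
Slope b1 = S_xy / S_xx = -83.5000 / 32.7500 = -2.5496.

-2.5496


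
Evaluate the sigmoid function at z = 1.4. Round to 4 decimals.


First, exp(-1.4000) = 0.2466.
Then sigma(z) = 1/(1 + 0.2466) = 0.8022.

0.8022


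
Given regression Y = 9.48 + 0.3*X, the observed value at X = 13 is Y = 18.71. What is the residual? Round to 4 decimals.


Predicted = 9.48 + 0.3 * 13 = 13.3800.
Residual = 18.71 - 13.3800 = 5.3300.

5.3300


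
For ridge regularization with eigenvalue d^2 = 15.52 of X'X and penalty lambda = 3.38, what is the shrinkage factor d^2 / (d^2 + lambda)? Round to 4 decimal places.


Denominator = d^2 + lambda = 15.52 + 3.38 = 18.9000.
Shrinkage = 15.52 / 18.9000 = 0.8212.

0.8212


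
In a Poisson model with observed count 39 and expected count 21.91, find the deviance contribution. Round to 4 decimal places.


First: ln(39/21.91) = 0.576618.
Then: 39 * 0.576618 = 22.488102.
y - mu = 39 - 21.91 = 17.09.
D = 2(22.488102 - 17.09) = 10.796204, which rounds to 10.7962.

10.7962


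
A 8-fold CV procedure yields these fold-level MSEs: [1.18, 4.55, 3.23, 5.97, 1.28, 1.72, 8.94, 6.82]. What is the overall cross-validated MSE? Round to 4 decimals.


Sum of fold MSEs = 33.6900.
Average = 33.6900 / 8 = 4.2113.

4.2113


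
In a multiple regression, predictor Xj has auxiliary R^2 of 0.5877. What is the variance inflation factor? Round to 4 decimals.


VIF = 1 / (1 - 0.5877).
= 1 / 0.4123 = 2.4254.

2.4254


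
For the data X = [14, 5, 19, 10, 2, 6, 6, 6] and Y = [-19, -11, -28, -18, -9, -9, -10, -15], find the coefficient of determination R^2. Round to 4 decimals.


The fitted line is Y = -5.2928 + -1.1273*X.
SSres = 32.3738, SStot = 306.8750.
R^2 = 1 - SSres/SStot = 0.8945.

0.8945


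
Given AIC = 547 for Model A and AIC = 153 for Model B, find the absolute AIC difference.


Absolute difference = |547 - 153| = 394.
The model with lower AIC (B) is preferred.

394


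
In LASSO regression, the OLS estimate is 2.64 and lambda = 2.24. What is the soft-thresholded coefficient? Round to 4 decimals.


|beta_OLS| = 2.64.
lambda = 2.24.
Since |beta| > lambda, coefficient = sign(beta)*(|beta| - lambda) = 0.4000.
Result = 0.4000.

0.4000


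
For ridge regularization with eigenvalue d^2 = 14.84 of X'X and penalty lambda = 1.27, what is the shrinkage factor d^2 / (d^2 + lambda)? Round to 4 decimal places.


Denominator = d^2 + lambda = 14.84 + 1.27 = 16.1100.
Shrinkage = 14.84 / 16.1100 = 0.9212.

0.9212


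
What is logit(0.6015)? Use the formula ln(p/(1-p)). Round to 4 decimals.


1 - p = 0.3985.
p/(1-p) = 1.5094.
logit = ln(1.5094) = 0.4117.

0.4117


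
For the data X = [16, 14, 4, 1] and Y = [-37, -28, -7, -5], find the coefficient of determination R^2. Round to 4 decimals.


The fitted line is Y = -0.7957 + -2.1091*X.
SSres = 20.8141, SStot = 744.7500.
R^2 = 1 - SSres/SStot = 0.9721.

0.9721


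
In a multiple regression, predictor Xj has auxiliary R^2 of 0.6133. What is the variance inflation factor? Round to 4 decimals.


Using VIF = 1/(1 - R^2_j):
1 - 0.6133 = 0.3867.
VIF = 2.5860.

2.5860


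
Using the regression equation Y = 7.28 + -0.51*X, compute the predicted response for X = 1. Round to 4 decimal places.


Substitute X = 1 into the equation:
Y = 7.28 + -0.51 * 1 = 7.28 + -0.5100 = 6.7700.

6.7700


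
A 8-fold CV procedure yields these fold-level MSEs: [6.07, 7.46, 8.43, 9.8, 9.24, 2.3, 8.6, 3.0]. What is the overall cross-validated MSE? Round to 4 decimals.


Sum of fold MSEs = 54.9000.
Average = 54.9000 / 8 = 6.8625.

6.8625


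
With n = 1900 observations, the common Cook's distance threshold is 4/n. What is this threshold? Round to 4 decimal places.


The threshold is 4/n.
4/1900 = 0.0021.

0.0021


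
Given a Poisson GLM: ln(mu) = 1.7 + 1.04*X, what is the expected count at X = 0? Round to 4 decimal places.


eta = 1.7 + 1.04 * 0 = 1.7000.
mu = exp(1.7000) = 5.4739.

5.4739


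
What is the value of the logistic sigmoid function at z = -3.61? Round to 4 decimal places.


Compute exp(3.6100) = 36.9661.
Sigmoid = 1 / (1 + 36.9661) = 1 / 37.9661 = 0.0263.

0.0263


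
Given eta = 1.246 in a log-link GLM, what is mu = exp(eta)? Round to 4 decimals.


Apply the inverse link:
mu = e^1.246 = 3.4764.

3.4764


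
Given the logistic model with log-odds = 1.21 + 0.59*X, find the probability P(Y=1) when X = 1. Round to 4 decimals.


Compute z = 1.21 + (0.59)(1) = 1.8000.
exp(-z) = 0.1653.
P = 1/(1 + 0.1653) = 0.8581.

0.8581


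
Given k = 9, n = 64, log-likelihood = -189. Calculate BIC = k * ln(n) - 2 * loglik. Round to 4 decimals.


k * ln(n) = 9 * ln(64) = 9 * 4.158883 = 37.429947.
-2 * loglik = -2 * (-189) = 378.
BIC = 37.429947 + 378 = 415.429947, which rounds to 415.4299.

415.4299


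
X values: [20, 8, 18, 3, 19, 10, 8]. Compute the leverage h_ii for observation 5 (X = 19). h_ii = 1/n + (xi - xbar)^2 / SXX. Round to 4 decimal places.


Compute xbar = 12.2857 with n = 7 observations.
SXX = 265.4286.
Leverage = 1/7 + (19 - 12.2857)^2/265.4286 = 0.3127.

0.3127


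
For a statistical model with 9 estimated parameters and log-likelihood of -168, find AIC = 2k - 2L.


AIC = 2k - 2*loglik = 2(9) - 2(-168).
= 18 + 336 = 354.

354


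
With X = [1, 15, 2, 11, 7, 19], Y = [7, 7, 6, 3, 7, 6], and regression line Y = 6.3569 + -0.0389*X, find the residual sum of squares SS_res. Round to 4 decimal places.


Predicted values from Y = 6.3569 + -0.0389*X.
Residuals: [0.6820, 1.2266, -0.2791, -2.9290, 0.9154, 0.3822].
SSres = 11.6106.

11.6106


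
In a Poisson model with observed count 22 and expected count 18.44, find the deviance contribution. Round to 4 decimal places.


Compute y*ln(y/mu) = 22*ln(22/18.44) = 22*0.176520 = 3.883440.
y - mu = 3.56.
D = 2*(3.883440 - (3.56)) = 0.646880, which rounds to 0.6469.

0.6469


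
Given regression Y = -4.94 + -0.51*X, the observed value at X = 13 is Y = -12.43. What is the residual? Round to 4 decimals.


Fitted value at X = 13 is yhat = -4.94 + -0.51*13 = -11.5700.
Residual = -12.43 - -11.5700 = -0.8600.

-0.8600


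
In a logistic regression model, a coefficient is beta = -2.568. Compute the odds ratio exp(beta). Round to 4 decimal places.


exp(-2.568) = 0.0767.
So the odds ratio is 0.0767.

0.0767


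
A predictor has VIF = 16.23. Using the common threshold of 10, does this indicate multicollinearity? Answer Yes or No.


The threshold is 10.
VIF = 16.23 is >= 10.
Multicollinearity indication: Yes.

Yes


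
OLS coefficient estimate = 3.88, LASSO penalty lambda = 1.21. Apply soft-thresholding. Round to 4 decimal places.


|beta_OLS| = 3.88.
lambda = 1.21.
Since |beta| > lambda, coefficient = sign(beta)*(|beta| - lambda) = 2.6700.
Result = 2.6700.

2.6700


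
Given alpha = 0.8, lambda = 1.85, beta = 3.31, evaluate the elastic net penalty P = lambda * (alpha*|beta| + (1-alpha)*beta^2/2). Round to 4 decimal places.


alpha * |beta| = 0.8 * 3.31 = 2.6480.
(1-alpha) * beta^2/2 = 0.2 * 10.9561/2 = 1.0956.
Total = 1.85 * (2.6480 + 1.0956) = 6.9257.

6.9257


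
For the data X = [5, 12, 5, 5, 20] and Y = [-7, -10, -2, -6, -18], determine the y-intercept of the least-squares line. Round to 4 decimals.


The slope is b1 = -0.8510.
Sample means are xbar = 9.4000 and ybar = -8.6000.
Intercept: b0 = -8.6000 - (-0.8510)(9.4000) = -0.6005.

-0.6005


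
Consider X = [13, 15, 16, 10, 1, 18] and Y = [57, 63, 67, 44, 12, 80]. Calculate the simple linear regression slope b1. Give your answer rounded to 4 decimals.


The sample means are xbar = 12.1667 and ybar = 53.8333.
Compute S_xx = 186.8333 and S_xy = 720.1667.
Slope b1 = S_xy / S_xx = 720.1667 / 186.8333 = 3.8546.

3.8546


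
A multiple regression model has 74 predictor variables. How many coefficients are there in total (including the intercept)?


Total coefficients = number of predictors + 1 (for the intercept).
= 74 + 1 = 75.

75


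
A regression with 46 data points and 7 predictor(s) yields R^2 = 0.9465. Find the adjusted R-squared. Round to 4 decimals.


Plug in: Adj R^2 = 1 - (1 - 0.9465) * 45/38.
= 1 - 0.0535 * 45/38
= 1 - 2.4075 / 38
= 1 - 0.0634 = 0.9366.

0.9366


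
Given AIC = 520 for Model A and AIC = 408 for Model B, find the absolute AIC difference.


Absolute difference = |520 - 408| = 112.
The model with lower AIC (B) is preferred.

112


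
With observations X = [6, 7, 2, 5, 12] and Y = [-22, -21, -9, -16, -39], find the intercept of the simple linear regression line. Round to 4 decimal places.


Compute b1 = -3.0113 from the OLS formula.
With xbar = 6.4000 and ybar = -21.4000, the intercept is:
b0 = -21.4000 - -3.0113 * 6.4000 = -2.1278.

-2.1278


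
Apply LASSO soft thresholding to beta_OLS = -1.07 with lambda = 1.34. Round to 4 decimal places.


Absolute value: |-1.07| = 1.07.
Compare to lambda = 1.34.
Since |beta| <= lambda, the coefficient is set to 0.

0.0000


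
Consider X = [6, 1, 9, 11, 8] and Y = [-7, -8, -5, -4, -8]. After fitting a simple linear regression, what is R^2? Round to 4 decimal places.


Fit the OLS line: b0 = -8.9345, b1 = 0.3621.
SSres = 5.5966.
SStot = 13.2000.
R^2 = 1 - 5.5966/13.2000 = 0.5760.

0.5760


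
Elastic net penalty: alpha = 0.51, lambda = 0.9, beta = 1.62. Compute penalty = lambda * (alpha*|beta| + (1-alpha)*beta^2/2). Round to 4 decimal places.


alpha * |beta| = 0.51 * 1.62 = 0.8262.
(1-alpha) * beta^2/2 = 0.49 * 2.6244/2 = 0.6430.
Total = 0.9 * (0.8262 + 0.6430) = 1.3223.

1.3223


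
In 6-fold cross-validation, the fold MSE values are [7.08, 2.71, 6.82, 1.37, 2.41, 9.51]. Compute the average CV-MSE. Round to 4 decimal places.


Total MSE across folds = 29.9000.
CV-MSE = 29.9000/6 = 4.9833.

4.9833


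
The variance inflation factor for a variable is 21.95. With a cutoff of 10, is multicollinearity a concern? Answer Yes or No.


Check: VIF = 21.95 vs threshold = 10.
Since 21.95 >= 10, the answer is Yes.

Yes


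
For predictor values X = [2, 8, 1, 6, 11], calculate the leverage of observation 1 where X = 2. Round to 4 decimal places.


Mean of X: xbar = 5.6000.
SXX = 69.2000.
For X = 2: h = 1/5 + (2 - 5.6000)^2/69.2000 = 0.3873.

0.3873


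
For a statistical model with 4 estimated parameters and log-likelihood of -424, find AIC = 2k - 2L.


AIC = 2k - 2*loglik = 2(4) - 2(-424).
= 8 + 848 = 856.

856


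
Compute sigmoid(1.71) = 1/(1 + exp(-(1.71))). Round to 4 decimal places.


exp(-1.7100) = 0.1809.
1 + exp(-z) = 1.1809.
sigmoid = 1/1.1809 = 0.8468.

0.8468


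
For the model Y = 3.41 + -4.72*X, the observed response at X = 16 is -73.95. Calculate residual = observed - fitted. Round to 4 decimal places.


Compute yhat = 3.41 + (-4.72)(16) = -72.1100.
Residual = actual - predicted = -73.95 - -72.1100 = -1.8400.

-1.8400


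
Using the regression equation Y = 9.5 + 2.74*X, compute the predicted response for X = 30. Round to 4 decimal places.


Substitute X = 30 into the equation:
Y = 9.5 + 2.74 * 30 = 9.5 + 82.2000 = 91.7000.

91.7000


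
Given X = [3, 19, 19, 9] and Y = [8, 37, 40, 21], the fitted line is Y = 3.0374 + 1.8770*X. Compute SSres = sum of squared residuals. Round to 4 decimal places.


Predicted values from Y = 3.0374 + 1.8770*X.
Residuals: [-0.6684, -1.7004, 1.2996, 1.0696].
SSres = 6.1711.

6.1711


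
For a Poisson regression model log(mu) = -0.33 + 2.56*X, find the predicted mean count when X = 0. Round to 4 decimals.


Linear predictor: eta = -0.33 + (2.56)(0) = -0.3300.
Expected count: mu = exp(-0.3300) = 0.7189.

0.7189


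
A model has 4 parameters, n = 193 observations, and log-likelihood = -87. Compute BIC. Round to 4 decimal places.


ln(193) = 5.262690.
k * ln(n) = 4 * 5.262690 = 21.050760.
-2L = 174.
BIC = 21.050760 + 174 = 195.050760, which rounds to 195.0508.

195.0508


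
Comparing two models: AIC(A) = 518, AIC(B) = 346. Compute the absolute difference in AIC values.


Compute |518 - 346| = 172.
Model B has the smaller AIC.

172


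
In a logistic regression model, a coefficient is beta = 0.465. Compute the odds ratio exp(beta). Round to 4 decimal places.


Odds ratio = exp(beta) = exp(0.465).
= 1.5920.

1.5920


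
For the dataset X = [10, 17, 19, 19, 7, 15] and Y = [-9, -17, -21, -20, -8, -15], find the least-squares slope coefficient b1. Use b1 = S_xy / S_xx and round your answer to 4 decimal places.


First compute the means: xbar = 14.5000, ybar = -15.0000.
Then S_xx = sum((xi - xbar)^2) = 123.5000.
S_xy = sum((xi - xbar)(yi - ybar)) = -134.0000.
b1 = S_xy / S_xx = -134.0000 / 123.5000 = -1.0850.

-1.0850


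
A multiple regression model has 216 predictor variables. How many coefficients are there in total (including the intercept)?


Total coefficients = number of predictors + 1 (for the intercept).
= 216 + 1 = 217.

217


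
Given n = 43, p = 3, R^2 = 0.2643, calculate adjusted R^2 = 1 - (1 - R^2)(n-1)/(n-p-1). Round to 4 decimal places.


Adjusted R^2 = 1 - (1 - R^2) * (n-1)/(n-p-1).
(1 - R^2) = 0.7357.
(n-1)/(n-p-1) = 42/39.
(1 - R^2) * (n-1) = 0.7357 * 42 = 30.8994.
Divide by (n-p-1): 30.8994 / 39 = 0.7923.
Adj R^2 = 1 - 0.7923 = 0.2077.

0.2077


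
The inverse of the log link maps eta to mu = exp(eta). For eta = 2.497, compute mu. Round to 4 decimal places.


The inverse log link gives:
mu = exp(2.497) = 12.1460.

12.1460


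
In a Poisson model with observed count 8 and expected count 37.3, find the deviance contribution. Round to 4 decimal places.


First: ln(8/37.3) = -1.539552.
Then: 8 * -1.539552 = -12.316416.
y - mu = 8 - 37.3 = -29.3.
D = 2(-12.316416 - -29.3) = 33.967168, which rounds to 33.9672.

33.9672


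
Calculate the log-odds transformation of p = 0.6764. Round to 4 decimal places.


The odds are p/(1-p) = 0.6764 / 0.3236 = 2.0902.
logit(p) = ln(2.0902) = 0.7373.

0.7373


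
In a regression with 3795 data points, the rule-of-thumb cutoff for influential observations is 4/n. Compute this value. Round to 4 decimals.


The threshold is 4/n.
4/3795 = 0.0011.

0.0011


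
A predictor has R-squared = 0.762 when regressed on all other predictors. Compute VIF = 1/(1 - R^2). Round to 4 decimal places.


Denominator: 1 - 0.762 = 0.238.
VIF = 1 / 0.238 = 4.2017.

4.2017


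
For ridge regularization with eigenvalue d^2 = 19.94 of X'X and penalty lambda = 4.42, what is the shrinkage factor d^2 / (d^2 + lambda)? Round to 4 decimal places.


Compute the denominator: 19.94 + 4.42 = 24.3600.
Shrinkage factor = 19.94 / 24.3600 = 0.8186.

0.8186


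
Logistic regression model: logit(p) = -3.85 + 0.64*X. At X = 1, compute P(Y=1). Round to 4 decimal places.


Linear predictor: z = -3.85 + 0.64 * 1 = -3.2100.
P = 1/(1 + exp(3.2100)) = 1/(1 + 24.7791) = 0.0388.

0.0388


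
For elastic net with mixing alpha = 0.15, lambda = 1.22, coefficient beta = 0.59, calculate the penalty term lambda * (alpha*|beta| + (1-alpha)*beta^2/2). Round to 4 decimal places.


alpha * |beta| = 0.15 * 0.59 = 0.0885.
(1-alpha) * beta^2/2 = 0.85 * 0.3481/2 = 0.1479.
Total = 1.22 * (0.0885 + 0.1479) = 0.2885.

0.2885


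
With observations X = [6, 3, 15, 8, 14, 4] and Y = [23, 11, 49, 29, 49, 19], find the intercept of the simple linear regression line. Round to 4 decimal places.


Compute b1 = 3.0928 from the OLS formula.
With xbar = 8.3333 and ybar = 30.0000, the intercept is:
b0 = 30.0000 - 3.0928 * 8.3333 = 4.2268.

4.2268


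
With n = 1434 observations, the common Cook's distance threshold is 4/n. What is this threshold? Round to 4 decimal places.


Cook's distance cutoff = 4/n = 4/1434.
= 0.0028.

0.0028


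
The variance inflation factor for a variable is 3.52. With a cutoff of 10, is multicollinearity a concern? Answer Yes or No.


Check: VIF = 3.52 vs threshold = 10.
Since 3.52 < 10, the answer is No.

No


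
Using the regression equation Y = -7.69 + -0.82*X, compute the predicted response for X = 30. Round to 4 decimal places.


Plug X = 30 into Y = -7.69 + -0.82*X:
Y = -7.69 + -24.6000 = -32.2900.

-32.2900


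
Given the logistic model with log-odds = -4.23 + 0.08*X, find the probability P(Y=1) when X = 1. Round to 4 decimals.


Compute z = -4.23 + (0.08)(1) = -4.1500.
exp(-z) = 63.4340.
P = 1/(1 + 63.4340) = 0.0155.

0.0155


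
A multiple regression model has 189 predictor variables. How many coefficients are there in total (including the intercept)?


Total coefficients = number of predictors + 1 (for the intercept).
= 189 + 1 = 190.

190


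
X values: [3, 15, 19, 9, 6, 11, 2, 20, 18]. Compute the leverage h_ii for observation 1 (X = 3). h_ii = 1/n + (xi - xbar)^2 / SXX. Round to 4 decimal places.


Compute xbar = 11.4444 with n = 9 observations.
SXX = 382.2222.
Leverage = 1/9 + (3 - 11.4444)^2/382.2222 = 0.2977.

0.2977


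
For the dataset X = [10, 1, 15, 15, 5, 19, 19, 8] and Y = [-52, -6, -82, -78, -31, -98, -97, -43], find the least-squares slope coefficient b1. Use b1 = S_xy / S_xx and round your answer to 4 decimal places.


The sample means are xbar = 11.5000 and ybar = -60.8750.
Compute S_xx = 304.0000 and S_xy = -1529.5000.
Slope b1 = S_xy / S_xx = -1529.5000 / 304.0000 = -5.0313.

-5.0313


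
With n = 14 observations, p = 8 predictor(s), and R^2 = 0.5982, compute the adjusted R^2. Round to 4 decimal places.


Plug in: Adj R^2 = 1 - (1 - 0.5982) * 13/5.
= 1 - 0.4018 * 13/5
= 1 - 5.2234 / 5
= 1 - 1.0447 = -0.0447.

-0.0447


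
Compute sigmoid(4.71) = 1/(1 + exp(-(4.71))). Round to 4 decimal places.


First, exp(-4.7100) = 0.0090.
Then sigma(z) = 1/(1 + 0.0090) = 0.9911.

0.9911


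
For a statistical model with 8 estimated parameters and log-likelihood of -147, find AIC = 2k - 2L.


Compute:
2k = 2*8 = 16.
-2*loglik = -2*(-147) = 294.
AIC = 16 + 294 = 310.

310


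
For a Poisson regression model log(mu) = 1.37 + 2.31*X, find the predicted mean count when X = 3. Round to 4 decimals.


Compute eta = 1.37 + 2.31 * 3 = 8.3000.
Apply inverse link: mu = e^8.3000 = 4023.8724.

4023.8724


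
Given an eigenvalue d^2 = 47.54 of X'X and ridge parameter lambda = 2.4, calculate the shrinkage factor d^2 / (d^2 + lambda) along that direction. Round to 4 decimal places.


d^2 + lambda = 47.54 + 2.4 = 49.9400.
Shrinkage factor = 47.54/49.9400 = 0.9519.

0.9519


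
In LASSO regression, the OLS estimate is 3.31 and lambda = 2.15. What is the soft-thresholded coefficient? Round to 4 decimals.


Absolute value: |3.31| = 3.31.
Compare to lambda = 2.15.
Since |beta| > lambda, coefficient = sign(beta)*(|beta| - lambda) = 1.1600.

1.1600


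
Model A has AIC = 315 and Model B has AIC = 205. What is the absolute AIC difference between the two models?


|AIC_A - AIC_B| = |315 - 205| = 110.
Model B is preferred (lower AIC).

110


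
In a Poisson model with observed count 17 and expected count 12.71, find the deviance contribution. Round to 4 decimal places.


First: ln(17/12.71) = 0.290824.
Then: 17 * 0.290824 = 4.944008.
y - mu = 17 - 12.71 = 4.29.
D = 2(4.944008 - 4.29) = 1.308016, which rounds to 1.3080.

1.3080


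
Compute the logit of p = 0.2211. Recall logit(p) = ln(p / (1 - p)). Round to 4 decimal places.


1 - p = 0.7789.
p/(1-p) = 0.2839.
logit = ln(0.2839) = -1.2593.

-1.2593


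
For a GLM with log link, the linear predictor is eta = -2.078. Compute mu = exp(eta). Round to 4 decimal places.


Apply the inverse link:
mu = e^-2.078 = 0.1252.

0.1252


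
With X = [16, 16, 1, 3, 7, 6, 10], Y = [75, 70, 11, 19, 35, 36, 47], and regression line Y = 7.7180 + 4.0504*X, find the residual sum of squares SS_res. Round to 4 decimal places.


Predicted values from Y = 7.7180 + 4.0504*X.
Residuals: [2.4756, -2.5244, -0.7684, -0.8692, -1.0708, 3.9796, -1.2220].
SSres = 32.3243.

32.3243


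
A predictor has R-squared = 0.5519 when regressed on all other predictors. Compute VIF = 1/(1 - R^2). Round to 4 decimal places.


Denominator: 1 - 0.5519 = 0.4481.
VIF = 1 / 0.4481 = 2.2316.

2.2316


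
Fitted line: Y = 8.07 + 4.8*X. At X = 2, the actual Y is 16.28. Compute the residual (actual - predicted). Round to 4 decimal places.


Predicted = 8.07 + 4.8 * 2 = 17.6700.
Residual = 16.28 - 17.6700 = -1.3900.

-1.3900


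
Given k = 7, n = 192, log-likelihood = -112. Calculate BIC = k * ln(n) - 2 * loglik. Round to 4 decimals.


ln(192) = 5.257495.
k * ln(n) = 7 * 5.257495 = 36.802465.
-2L = 224.
BIC = 36.802465 + 224 = 260.802465, which rounds to 260.8025.

260.8025


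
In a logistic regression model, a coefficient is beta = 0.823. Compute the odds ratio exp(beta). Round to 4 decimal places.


The odds ratio is computed as:
OR = e^(0.823) = 2.2773.

2.2773


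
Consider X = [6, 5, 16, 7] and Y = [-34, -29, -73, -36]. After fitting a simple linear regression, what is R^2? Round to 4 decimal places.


The fitted line is Y = -9.1104 + -3.9870*X.
SSres = 1.9870, SStot = 1226.0000.
R^2 = 1 - SSres/SStot = 0.9984.

0.9984


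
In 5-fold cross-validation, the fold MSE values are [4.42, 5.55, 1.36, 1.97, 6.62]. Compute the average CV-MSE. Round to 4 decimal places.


Total MSE across folds = 19.9200.
CV-MSE = 19.9200/5 = 3.9840.

3.9840


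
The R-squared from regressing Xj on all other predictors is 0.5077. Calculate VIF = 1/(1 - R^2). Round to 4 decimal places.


VIF = 1 / (1 - 0.5077).
= 1 / 0.4923 = 2.0313.

2.0313


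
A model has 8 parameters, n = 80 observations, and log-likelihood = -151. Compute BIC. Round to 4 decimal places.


ln(80) = 4.382027.
k * ln(n) = 8 * 4.382027 = 35.056216.
-2L = 302.
BIC = 35.056216 + 302 = 337.056216, which rounds to 337.0562.

337.0562


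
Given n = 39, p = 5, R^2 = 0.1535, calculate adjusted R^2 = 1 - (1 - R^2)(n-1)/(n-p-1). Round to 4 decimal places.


Plug in: Adj R^2 = 1 - (1 - 0.1535) * 38/33.
= 1 - 0.8465 * 38/33
= 1 - 32.1670 / 33
= 1 - 0.9748 = 0.0252.

0.0252


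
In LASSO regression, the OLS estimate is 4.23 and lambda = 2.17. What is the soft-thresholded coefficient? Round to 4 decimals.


|beta_OLS| = 4.23.
lambda = 2.17.
Since |beta| > lambda, coefficient = sign(beta)*(|beta| - lambda) = 2.0600.
Result = 2.0600.

2.0600


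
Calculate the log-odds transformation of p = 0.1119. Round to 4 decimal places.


1 - p = 0.8881.
p/(1-p) = 0.1260.
logit = ln(0.1260) = -2.0715.

-2.0715


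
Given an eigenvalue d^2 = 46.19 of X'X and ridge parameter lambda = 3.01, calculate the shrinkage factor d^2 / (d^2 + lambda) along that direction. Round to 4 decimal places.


d^2 + lambda = 46.19 + 3.01 = 49.2000.
Shrinkage factor = 46.19/49.2000 = 0.9388.

0.9388


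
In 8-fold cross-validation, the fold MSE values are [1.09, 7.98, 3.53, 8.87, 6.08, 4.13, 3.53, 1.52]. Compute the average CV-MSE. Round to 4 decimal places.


Total MSE across folds = 36.7300.
CV-MSE = 36.7300/8 = 4.5913.

4.5913


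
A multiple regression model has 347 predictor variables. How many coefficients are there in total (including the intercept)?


Total coefficients = number of predictors + 1 (for the intercept).
= 347 + 1 = 348.

348


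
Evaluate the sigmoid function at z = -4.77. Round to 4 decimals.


exp(4.7700) = 117.9192.
1 + exp(-z) = 118.9192.
sigmoid = 1/118.9192 = 0.0084.

0.0084


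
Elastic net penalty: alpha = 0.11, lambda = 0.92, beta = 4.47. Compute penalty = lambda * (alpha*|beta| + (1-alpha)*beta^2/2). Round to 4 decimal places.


L1 component = 0.11 * |4.47| = 0.4917.
L2 component = 0.89 * 4.47^2 / 2 = 8.8915.
Penalty = 0.92 * (0.4917 + 8.8915) = 0.92 * 9.3832 = 8.6325.

8.6325


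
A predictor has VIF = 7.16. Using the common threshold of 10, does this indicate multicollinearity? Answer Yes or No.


The threshold is 10.
VIF = 7.16 is < 10.
Multicollinearity indication: No.

No


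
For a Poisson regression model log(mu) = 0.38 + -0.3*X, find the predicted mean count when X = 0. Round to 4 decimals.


Linear predictor: eta = 0.38 + (-0.3)(0) = 0.3800.
Expected count: mu = exp(0.3800) = 1.4623.

1.4623


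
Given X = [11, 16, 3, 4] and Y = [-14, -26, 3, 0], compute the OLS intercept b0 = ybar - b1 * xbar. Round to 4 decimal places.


The slope is b1 = -2.1814.
Sample means are xbar = 8.5000 and ybar = -9.2500.
Intercept: b0 = -9.2500 - (-2.1814)(8.5000) = 9.2920.

9.2920


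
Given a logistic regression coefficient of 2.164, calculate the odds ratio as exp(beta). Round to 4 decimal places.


Odds ratio = exp(beta) = exp(2.164).
= 8.7059.

8.7059


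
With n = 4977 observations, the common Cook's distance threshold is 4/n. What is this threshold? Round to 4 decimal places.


Cook's distance cutoff = 4/n = 4/4977.
= 0.0008.

0.0008


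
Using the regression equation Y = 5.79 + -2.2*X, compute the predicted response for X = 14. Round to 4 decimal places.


Plug X = 14 into Y = 5.79 + -2.2*X:
Y = 5.79 + -30.8000 = -25.0100.

-25.0100


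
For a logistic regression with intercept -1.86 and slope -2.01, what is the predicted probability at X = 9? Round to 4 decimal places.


z = -1.86 + -2.01 * 9 = -19.9500.
Sigmoid: P = 1 / (1 + exp(19.9500)) = 0.0000.

0.0000


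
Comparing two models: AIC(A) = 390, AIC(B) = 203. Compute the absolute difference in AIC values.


|AIC_A - AIC_B| = |390 - 203| = 187.
Model B is preferred (lower AIC).

187


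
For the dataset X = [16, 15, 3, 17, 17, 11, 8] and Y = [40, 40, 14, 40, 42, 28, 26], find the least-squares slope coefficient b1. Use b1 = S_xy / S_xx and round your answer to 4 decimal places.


The sample means are xbar = 12.4286 and ybar = 32.8571.
Compute S_xx = 171.7143 and S_xy = 333.4286.
Slope b1 = S_xy / S_xx = 333.4286 / 171.7143 = 1.9418.

1.9418


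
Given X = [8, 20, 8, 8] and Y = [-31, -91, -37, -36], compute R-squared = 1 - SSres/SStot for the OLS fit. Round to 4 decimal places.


After computing the OLS fit (b0=2.8889, b1=-4.6944):
SSres = 20.6667, SStot = 2400.7500.
R^2 = 1 - 20.6667/2400.7500 = 0.9914.

0.9914


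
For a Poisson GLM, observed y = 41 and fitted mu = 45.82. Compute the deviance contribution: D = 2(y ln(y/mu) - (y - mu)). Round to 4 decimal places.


Compute y*ln(y/mu) = 41*ln(41/45.82) = 41*-0.111149 = -4.557109.
y - mu = -4.82.
D = 2*(-4.557109 - (-4.82)) = 0.525782, which rounds to 0.5258.

0.5258


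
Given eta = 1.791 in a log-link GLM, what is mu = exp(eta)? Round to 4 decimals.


mu = exp(eta) = exp(1.791).
= 5.9954.

5.9954


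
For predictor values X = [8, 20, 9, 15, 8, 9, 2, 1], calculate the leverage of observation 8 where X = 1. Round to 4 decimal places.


n = 8, xbar = 9.0000.
SXX = sum((xi - xbar)^2) = 272.0000.
h = 1/8 + (1 - 9.0000)^2 / 272.0000 = 0.3603.

0.3603


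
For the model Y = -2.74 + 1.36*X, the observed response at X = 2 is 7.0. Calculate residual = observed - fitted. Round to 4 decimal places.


Compute yhat = -2.74 + (1.36)(2) = -0.0200.
Residual = actual - predicted = 7.0 - -0.0200 = 7.0200.

7.0200


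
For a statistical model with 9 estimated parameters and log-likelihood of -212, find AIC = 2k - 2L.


AIC = 2*9 - 2*(-212).
= 18 + 424 = 442.

442


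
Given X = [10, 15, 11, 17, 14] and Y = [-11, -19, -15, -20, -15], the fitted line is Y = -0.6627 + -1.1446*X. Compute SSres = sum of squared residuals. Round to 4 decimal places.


Compute predicted values, then residuals = yi - yhat_i.
Residuals: [1.1087, -1.1683, -1.7467, 0.1209, 1.6871].
SSres = sum(residual^2) = 8.5060.

8.5060


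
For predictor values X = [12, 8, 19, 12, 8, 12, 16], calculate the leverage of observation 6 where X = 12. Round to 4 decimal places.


Mean of X: xbar = 12.4286.
SXX = 95.7143.
For X = 12: h = 1/7 + (12 - 12.4286)^2/95.7143 = 0.1448.

0.1448


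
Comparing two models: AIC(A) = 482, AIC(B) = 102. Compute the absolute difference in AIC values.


Absolute difference = |482 - 102| = 380.
The model with lower AIC (B) is preferred.

380


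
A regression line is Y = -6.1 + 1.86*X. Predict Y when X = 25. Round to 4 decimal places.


Predicted value:
Y = -6.1 + (1.86)(25) = -6.1 + 46.5000 = 40.4000.

40.4000


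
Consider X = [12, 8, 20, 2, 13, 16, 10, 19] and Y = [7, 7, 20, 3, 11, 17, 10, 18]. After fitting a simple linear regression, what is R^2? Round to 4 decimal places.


Fit the OLS line: b0 = -0.4970, b1 = 0.9698.
SSres = 26.6482.
SStot = 259.8750.
R^2 = 1 - 26.6482/259.8750 = 0.8975.

0.8975


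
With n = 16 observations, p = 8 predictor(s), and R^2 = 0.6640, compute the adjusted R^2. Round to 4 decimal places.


Plug in: Adj R^2 = 1 - (1 - 0.6640) * 15/7.
= 1 - 0.3360 * 15/7
= 1 - 5.0400 / 7
= 1 - 0.7200 = 0.2800.

0.2800


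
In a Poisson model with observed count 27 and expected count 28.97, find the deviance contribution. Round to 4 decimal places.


First: ln(27/28.97) = -0.070424.
Then: 27 * -0.070424 = -1.901448.
y - mu = 27 - 28.97 = -1.97.
D = 2(-1.901448 - -1.97) = 0.137104, which rounds to 0.1371.

0.1371


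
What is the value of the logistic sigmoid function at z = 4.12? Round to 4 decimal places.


Compute exp(-4.1200) = 0.0162.
Sigmoid = 1 / (1 + 0.0162) = 1 / 1.0162 = 0.9840.

0.9840


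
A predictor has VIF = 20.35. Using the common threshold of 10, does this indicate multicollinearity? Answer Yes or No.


Check: VIF = 20.35 vs threshold = 10.
Since 20.35 >= 10, the answer is Yes.

Yes


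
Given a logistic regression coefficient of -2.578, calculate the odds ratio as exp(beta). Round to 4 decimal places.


Odds ratio = exp(beta) = exp(-2.578).
= 0.0759.

0.0759


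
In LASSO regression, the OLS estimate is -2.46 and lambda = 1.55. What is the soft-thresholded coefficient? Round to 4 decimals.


|beta_OLS| = 2.46.
lambda = 1.55.
Since |beta| > lambda, coefficient = sign(beta)*(|beta| - lambda) = -0.9100.
Result = -0.9100.

-0.9100


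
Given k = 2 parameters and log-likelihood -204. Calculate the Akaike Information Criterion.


AIC = 2*2 - 2*(-204).
= 4 + 408 = 412.

412


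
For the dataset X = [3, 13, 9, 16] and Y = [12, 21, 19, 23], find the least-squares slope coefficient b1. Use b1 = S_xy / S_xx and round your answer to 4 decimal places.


The sample means are xbar = 10.2500 and ybar = 18.7500.
Compute S_xx = 94.7500 and S_xy = 79.2500.
Slope b1 = S_xy / S_xx = 79.2500 / 94.7500 = 0.8364.

0.8364


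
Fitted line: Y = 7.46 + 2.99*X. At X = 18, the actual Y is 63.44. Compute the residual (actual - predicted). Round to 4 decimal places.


Compute yhat = 7.46 + (2.99)(18) = 61.2800.
Residual = actual - predicted = 63.44 - 61.2800 = 2.1600.

2.1600


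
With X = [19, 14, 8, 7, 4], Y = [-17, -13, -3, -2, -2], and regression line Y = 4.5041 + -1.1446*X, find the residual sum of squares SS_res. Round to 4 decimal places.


Predicted values from Y = 4.5041 + -1.1446*X.
Residuals: [0.2433, -1.4797, 1.6527, 1.5081, -1.9257].
SSres = 10.9628.

10.9628


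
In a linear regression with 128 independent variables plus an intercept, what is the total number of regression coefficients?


Each predictor gets one coefficient, plus one intercept.
Total parameters = 128 + 1 = 129.

129


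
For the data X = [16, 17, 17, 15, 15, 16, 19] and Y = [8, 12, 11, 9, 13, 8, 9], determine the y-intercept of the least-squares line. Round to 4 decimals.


First find the slope: b1 = -0.1707.
Means: xbar = 16.4286, ybar = 10.0000.
b0 = ybar - b1 * xbar = 10.0000 - -0.1707 * 16.4286 = 12.8049.

12.8049


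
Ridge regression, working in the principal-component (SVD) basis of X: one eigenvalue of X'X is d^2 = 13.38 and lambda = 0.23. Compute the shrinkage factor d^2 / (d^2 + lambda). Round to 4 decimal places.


d^2 + lambda = 13.38 + 0.23 = 13.6100.
Shrinkage factor = 13.38/13.6100 = 0.9831.

0.9831


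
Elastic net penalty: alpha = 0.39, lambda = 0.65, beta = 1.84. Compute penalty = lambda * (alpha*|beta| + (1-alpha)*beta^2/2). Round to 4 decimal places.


Compute:
L1 = 0.39 * 1.84 = 0.7176.
L2 = 0.61 * 1.84^2 / 2 = 1.0326.
Penalty = 0.65 * (0.7176 + 1.0326) = 1.1376.

1.1376


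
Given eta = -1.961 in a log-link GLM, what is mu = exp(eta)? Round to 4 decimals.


mu = exp(eta) = exp(-1.961).
= 0.1407.

0.1407


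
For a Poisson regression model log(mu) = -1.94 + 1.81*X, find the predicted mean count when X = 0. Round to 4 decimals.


eta = -1.94 + 1.81 * 0 = -1.9400.
mu = exp(-1.9400) = 0.1437.

0.1437


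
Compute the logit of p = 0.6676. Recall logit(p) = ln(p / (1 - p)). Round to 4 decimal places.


Compute the odds: 0.6676/0.3324 = 2.0084.
Take the natural log: ln(2.0084) = 0.6974.

0.6974


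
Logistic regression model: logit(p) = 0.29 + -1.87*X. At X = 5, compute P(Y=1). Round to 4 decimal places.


Compute z = 0.29 + (-1.87)(5) = -9.0600.
exp(-z) = 8604.1507.
P = 1/(1 + 8604.1507) = 0.0001.

0.0001


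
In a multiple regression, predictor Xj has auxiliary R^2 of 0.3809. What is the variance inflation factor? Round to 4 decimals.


Using VIF = 1/(1 - R^2_j):
1 - 0.3809 = 0.6191.
VIF = 1.6152.

1.6152


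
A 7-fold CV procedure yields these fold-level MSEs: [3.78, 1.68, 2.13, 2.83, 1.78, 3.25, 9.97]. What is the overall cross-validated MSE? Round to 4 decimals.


Total MSE across folds = 25.4200.
CV-MSE = 25.4200/7 = 3.6314.

3.6314


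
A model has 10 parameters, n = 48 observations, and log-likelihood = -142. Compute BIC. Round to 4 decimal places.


ln(48) = 3.871201.
k * ln(n) = 10 * 3.871201 = 38.712010.
-2L = 284.
BIC = 38.712010 + 284 = 322.712010, which rounds to 322.7120.

322.7120


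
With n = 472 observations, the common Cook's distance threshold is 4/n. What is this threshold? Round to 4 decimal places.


Cook's distance cutoff = 4/n = 4/472.
= 0.0085.

0.0085


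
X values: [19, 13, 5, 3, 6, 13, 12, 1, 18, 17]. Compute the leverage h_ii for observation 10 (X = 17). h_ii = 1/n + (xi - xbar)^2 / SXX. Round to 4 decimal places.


Compute xbar = 10.7000 with n = 10 observations.
SXX = 382.1000.
Leverage = 1/10 + (17 - 10.7000)^2/382.1000 = 0.2039.

0.2039


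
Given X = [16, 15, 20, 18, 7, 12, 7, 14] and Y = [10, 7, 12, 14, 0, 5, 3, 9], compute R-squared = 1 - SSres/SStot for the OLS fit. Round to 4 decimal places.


Fit the OLS line: b0 = -5.1433, b1 = 0.9279.
SSres = 18.0554.
SStot = 154.0000.
R^2 = 1 - 18.0554/154.0000 = 0.8828.

0.8828


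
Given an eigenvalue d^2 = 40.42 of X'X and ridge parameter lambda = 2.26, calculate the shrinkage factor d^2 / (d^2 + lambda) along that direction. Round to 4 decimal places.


d^2 + lambda = 40.42 + 2.26 = 42.6800.
Shrinkage factor = 40.42/42.6800 = 0.9470.

0.9470


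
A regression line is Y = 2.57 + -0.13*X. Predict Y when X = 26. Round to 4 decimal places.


Predicted value:
Y = 2.57 + (-0.13)(26) = 2.57 + -3.3800 = -0.8100.

-0.8100
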